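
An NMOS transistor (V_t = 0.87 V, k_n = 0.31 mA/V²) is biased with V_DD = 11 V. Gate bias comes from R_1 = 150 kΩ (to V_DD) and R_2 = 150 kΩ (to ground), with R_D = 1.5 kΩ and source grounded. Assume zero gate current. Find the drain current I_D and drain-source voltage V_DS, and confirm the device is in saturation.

I_D ≈ 3.3 mA, V_DS ≈ 6 V

V_G = V_DD·R_2/(R_1+R_2) = 11×150/300 = 5.5 V. With the source grounded, V_GS = V_G = 5.5 V.
Assume saturation: I_D = (k_n/2)(V_GS − V_t)² = (0.31/2)×(5.5 − 0.87)² = 0.155×4.63² = 3.32 mA.
V_DS = V_DD − I_D·R_D = 11 − 3.32×1.5 = 6.02 V.
Saturation requires V_DS ≥ V_GS − V_t = 4.63 V; 6.02 ≥ 4.63 ✓.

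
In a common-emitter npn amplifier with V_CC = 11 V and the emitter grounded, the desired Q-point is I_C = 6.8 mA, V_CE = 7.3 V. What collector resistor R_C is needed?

Collector loop: V_CC = I_C·R_C + V_CE.
R_C = (V_CC − V_CE)/I_C = (11 − 7.3)/6.8 = 0.544 kΩ.

R_C ≈ 0.54 kΩ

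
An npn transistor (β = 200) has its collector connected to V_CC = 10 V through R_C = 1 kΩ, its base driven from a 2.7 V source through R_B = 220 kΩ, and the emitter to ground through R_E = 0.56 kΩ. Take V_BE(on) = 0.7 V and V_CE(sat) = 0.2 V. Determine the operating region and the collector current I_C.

active; I_C ≈ 1.2 mA

Assume active. Base-emitter loop: I_B = (V_BB − V_BE)/(R_B + (β+1)R_E) = (2.7 − 0.7)/(220 + 201×0.56) = 0.00601 mA.
I_C = β·I_B = 200×0.00601 = 1.2 mA.
V_CE = V_CC − I_C·R_C − I_E·R_E = 10 − 1.2×1 − 1.21×0.56 = 8.12 V > V_CE(sat), so the active-region assumption holds.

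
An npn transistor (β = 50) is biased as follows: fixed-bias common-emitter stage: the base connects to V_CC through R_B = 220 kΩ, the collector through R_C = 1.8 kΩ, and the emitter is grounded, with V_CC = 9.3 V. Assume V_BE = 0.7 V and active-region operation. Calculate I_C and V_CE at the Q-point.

Base loop: V_CC = I_B·R_B + V_BE, so I_B = (9.3 − 0.7)/220 kΩ = 0.0391 mA.
In the active region I_C = β·I_B = 50 × 0.0391 = 1.95 mA.
Collector loop: V_CE = V_CC − I_C·R_C = 9.3 − 1.95×1.8 = 5.78 V.
Since V_CE = 5.78 V > V_CE(sat) ≈ 0.2 V, the transistor is in the active region as assumed.

I_C ≈ 2 mA, V_CE ≈ 5.8 V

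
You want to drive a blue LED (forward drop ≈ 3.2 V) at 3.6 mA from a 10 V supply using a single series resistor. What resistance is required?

The resistor drops V_S − V_D = 10 − 3.2 = 6.8 V at 3.6 mA.
R = 6.8 V / 3.6 mA = 1.89 kΩ.

R ≈ 1.9 kΩ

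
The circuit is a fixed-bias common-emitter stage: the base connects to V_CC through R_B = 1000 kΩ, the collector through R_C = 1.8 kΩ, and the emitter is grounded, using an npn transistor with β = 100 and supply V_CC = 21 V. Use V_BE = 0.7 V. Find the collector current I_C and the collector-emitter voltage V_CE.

Base loop: V_CC = I_B·R_B + V_BE, so I_B = (21 − 0.7)/1000 kΩ = 0.0203 mA.
In the active region I_C = β·I_B = 100 × 0.0203 = 2.03 mA.
Collector loop: V_CE = V_CC − I_C·R_C = 21 − 2.03×1.8 = 17.3 V.
Since V_CE = 17.3 V > V_CE(sat) ≈ 0.2 V, the transistor is in the active region as assumed.

I_C ≈ 2 mA, V_CE ≈ 17 V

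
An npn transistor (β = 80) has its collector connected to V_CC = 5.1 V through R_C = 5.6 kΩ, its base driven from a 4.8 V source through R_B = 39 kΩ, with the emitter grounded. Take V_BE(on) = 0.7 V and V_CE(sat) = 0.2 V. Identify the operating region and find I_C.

Assume active: I_B = (4.8 − 0.7)/39 = 0.105 mA, giving I_C = β·I_B = 8.41 mA.
But then V_CE = 5.1 − 8.41×5.6 = -42 V < V_CE(sat) = 0.2 V — impossible in the active region.
So the transistor is saturated. With V_CE = 0.2 V, I_C = (V_CC − 0.2)/R_C = 4.9/5.6 = 0.875 mA.
Check: β·I_B = 8.41 mA > I_C = 0.875 mA, confirming saturation.

saturation; I_C ≈ 0.88 mA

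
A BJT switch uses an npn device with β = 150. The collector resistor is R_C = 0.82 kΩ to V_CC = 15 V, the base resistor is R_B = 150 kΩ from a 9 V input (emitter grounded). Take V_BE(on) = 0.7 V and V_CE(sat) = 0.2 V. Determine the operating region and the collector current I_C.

active; I_C ≈ 8.3 mA

Assume active. Base-emitter loop: I_B = (V_BB − V_BE)/R_B = (9 − 0.7)/150 = 0.0553 mA.
I_C = β·I_B = 150×0.0553 = 8.3 mA.
V_CE = V_CC − I_C·R_C = 15 − 8.3×0.82 = 8.19 V > V_CE(sat), so the active-region assumption holds.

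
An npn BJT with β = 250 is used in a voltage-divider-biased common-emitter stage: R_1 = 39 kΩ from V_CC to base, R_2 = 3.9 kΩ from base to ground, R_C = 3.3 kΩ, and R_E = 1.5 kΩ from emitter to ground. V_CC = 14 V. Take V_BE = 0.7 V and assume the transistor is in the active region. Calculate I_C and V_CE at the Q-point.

I_C ≈ 0.38 mA, V_CE ≈ 12 V

Thevenize the base divider: V_Th = V_CC·R_2/(R_1+R_2) = 14×3.9/42.9 = 1.27 V, R_Th = R_1‖R_2 = 3.55 kΩ.
Base-emitter loop: V_Th = I_B·R_Th + V_BE + (β+1)I_B·R_E, so I_B = (1.27 − 0.7) / (3.55 + 251×1.5) = 0.00151 mA.
I_C = β·I_B = 250×0.00151 = 0.377 mA, and I_E = (β+1)I_B = 0.378 mA.
V_CE = V_CC − I_C·R_C − I_E·R_E = 14 − 0.377×3.3 − 0.378×1.5 = 12.2 V.
V_CE = 12.2 V > 0.2 V confirms active-region operation.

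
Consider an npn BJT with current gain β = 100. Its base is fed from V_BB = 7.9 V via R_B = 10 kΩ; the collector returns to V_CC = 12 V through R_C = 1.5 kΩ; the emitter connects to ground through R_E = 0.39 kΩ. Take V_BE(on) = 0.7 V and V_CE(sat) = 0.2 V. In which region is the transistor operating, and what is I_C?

Assume active: I_B = (7.9 − 0.7)/(10 + 101×0.39) = 0.146 mA, I_C = β·I_B = 14.6 mA.
Then V_CE = 12 − 14.6×1.5 − 14.7×0.39 = -15.6 V < 0.2 V — the active assumption fails.
Re-solve with V_CE = 0.2 V. KCL at the emitter: V_E/R_E = (V_BB−0.7−V_E)/R_B + (V_CC−0.2−V_E)/R_C, giving V_E = 2.58 V.
I_C = (V_CC − 0.2 − V_E)/R_C = (11.8 − 2.58)/1.5 = 6.15 mA.
Check: I_B = (7.2 − 2.58)/10 = 0.462 mA, and β·I_B = 46.2 mA > I_C, confirming saturation.

saturation; I_C ≈ 6.1 mA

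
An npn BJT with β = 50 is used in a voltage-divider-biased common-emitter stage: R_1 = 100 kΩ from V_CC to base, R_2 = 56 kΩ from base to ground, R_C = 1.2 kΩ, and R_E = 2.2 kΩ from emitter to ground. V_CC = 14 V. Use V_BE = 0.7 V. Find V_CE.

V_CE ≈ 9 V

Thevenize the base divider: V_Th = V_CC·R_2/(R_1+R_2) = 14×56/156 = 5.03 V, R_Th = R_1‖R_2 = 35.9 kΩ.
Base-emitter loop: V_Th = I_B·R_Th + V_BE + (β+1)I_B·R_E, so I_B = (5.03 − 0.7) / (35.9 + 51×2.2) = 0.0292 mA.
I_C = β·I_B = 50×0.0292 = 1.46 mA, and I_E = (β+1)I_B = 1.49 mA.
V_CE = V_CC − I_C·R_C − I_E·R_E = 14 − 1.46×1.2 − 1.49×2.2 = 8.97 V.
V_CE = 8.97 V > 0.2 V confirms active-region operation.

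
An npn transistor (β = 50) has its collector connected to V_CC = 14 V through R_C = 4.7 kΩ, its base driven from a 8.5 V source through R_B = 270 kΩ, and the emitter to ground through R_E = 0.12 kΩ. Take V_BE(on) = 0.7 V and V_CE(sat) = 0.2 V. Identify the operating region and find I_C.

Assume active. Base-emitter loop: I_B = (V_BB − V_BE)/(R_B + (β+1)R_E) = (8.5 − 0.7)/(270 + 51×0.12) = 0.0282 mA.
I_C = β·I_B = 50×0.0282 = 1.41 mA.
V_CE = V_CC − I_C·R_C − I_E·R_E = 14 − 1.41×4.7 − 1.44×0.12 = 7.19 V > V_CE(sat), so the active-region assumption holds.

active; I_C ≈ 1.4 mA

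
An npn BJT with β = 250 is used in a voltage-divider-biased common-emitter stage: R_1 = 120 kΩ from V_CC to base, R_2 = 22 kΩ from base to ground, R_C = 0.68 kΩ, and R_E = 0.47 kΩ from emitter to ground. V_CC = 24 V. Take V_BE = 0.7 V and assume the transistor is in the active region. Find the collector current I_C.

I_C ≈ 5.5 mA

Thevenize the base divider: V_Th = V_CC·R_2/(R_1+R_2) = 24×22/142 = 3.72 V, R_Th = R_1‖R_2 = 18.6 kΩ.
Base-emitter loop: V_Th = I_B·R_Th + V_BE + (β+1)I_B·R_E, so I_B = (3.72 − 0.7) / (18.6 + 251×0.47) = 0.0221 mA.
I_C = β·I_B = 250×0.0221 = 5.53 mA, and I_E = (β+1)I_B = 5.55 mA.
V_CE = V_CC − I_C·R_C − I_E·R_E = 24 − 5.53×0.68 − 5.55×0.47 = 17.6 V.
V_CE = 17.6 V > 0.2 V confirms active-region operation.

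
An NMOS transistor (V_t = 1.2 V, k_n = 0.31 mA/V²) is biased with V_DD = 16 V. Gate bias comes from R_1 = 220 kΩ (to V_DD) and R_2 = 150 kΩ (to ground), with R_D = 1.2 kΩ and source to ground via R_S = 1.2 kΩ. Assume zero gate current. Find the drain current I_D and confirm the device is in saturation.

V_G = V_DD·R_2/(R_1+R_2) = 16×150/370 = 6.49 V.
Assume saturation: I_D = (k_n/2)(V_GS − V_t)² with V_GS = V_G − I_D·R_S = 6.49 − 1.2·I_D.
Substituting gives 0.223·I_D² − 2.97·I_D + 4.33 = 0, with roots I_D = 1.67 or 11.6 mA.
The root I_D = 11.6 mA gives V_GS = -7.46 V ≤ V_t, so take I_D = 1.67 mA.
Then V_GS = 4.48 V and V_DS = V_DD − I_D(R_D+R_S) = 16 − 1.67×2.4 = 12 V.
Saturation requires V_DS ≥ V_GS − V_t = 3.28 V; 12 ≥ 3.28 ✓.

I_D ≈ 1.7 mA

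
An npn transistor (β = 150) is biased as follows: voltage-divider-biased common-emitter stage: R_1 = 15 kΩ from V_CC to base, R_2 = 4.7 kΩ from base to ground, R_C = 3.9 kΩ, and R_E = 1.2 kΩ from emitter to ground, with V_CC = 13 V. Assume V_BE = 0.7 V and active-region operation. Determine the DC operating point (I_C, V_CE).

I_C ≈ 1.9 mA, V_CE ≈ 3 V

Thevenize the base divider: V_Th = V_CC·R_2/(R_1+R_2) = 13×4.7/19.7 = 3.1 V, R_Th = R_1‖R_2 = 3.58 kΩ.
Base-emitter loop: V_Th = I_B·R_Th + V_BE + (β+1)I_B·R_E, so I_B = (3.1 − 0.7) / (3.58 + 151×1.2) = 0.013 mA.
I_C = β·I_B = 150×0.013 = 1.95 mA, and I_E = (β+1)I_B = 1.96 mA.
V_CE = V_CC − I_C·R_C − I_E·R_E = 13 − 1.95×3.9 − 1.96×1.2 = 3.04 V.
V_CE = 3.04 V > 0.2 V confirms active-region operation.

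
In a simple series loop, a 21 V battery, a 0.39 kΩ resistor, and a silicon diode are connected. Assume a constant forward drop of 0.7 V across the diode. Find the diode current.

KVL around the loop: 21 = V_D + I·R = 0.7 + I × 0.39 kΩ.
So I = (21 − 0.7) / 0.39 kΩ = 20.3 / 0.39 = 52.1 mA.

I ≈ 52 mA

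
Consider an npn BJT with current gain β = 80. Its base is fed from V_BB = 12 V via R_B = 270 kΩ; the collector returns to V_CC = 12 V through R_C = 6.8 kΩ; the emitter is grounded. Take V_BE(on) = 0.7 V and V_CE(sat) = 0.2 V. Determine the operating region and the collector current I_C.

saturation; I_C ≈ 1.7 mA

Assume active: I_B = (12 − 0.7)/270 = 0.0419 mA, giving I_C = β·I_B = 3.35 mA.
But then V_CE = 12 − 3.35×6.8 = -10.8 V < V_CE(sat) = 0.2 V — impossible in the active region.
So the transistor is saturated. With V_CE = 0.2 V, I_C = (V_CC − 0.2)/R_C = 11.8/6.8 = 1.74 mA.
Check: β·I_B = 3.35 mA > I_C = 1.74 mA, confirming saturation.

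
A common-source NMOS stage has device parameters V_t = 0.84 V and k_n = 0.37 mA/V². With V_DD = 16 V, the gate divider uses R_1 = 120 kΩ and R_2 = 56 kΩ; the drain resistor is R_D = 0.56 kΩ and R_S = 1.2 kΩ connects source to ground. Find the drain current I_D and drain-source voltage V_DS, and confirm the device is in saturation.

V_G = V_DD·R_2/(R_1+R_2) = 16×56/176 = 5.09 V.
Assume saturation: I_D = (k_n/2)(V_GS − V_t)² with V_GS = V_G − I_D·R_S = 5.09 − 1.2·I_D.
Substituting gives 0.266·I_D² − 2.89·I_D + 3.34 = 0, with roots I_D = 1.32 or 9.52 mA.
The root I_D = 9.52 mA gives V_GS = -6.33 V ≤ V_t, so take I_D = 1.32 mA.
Then V_GS = 3.51 V and V_DS = V_DD − I_D(R_D+R_S) = 16 − 1.32×1.76 = 13.7 V.
Saturation requires V_DS ≥ V_GS − V_t = 2.67 V; 13.7 ≥ 2.67 ✓.

I_D ≈ 1.3 mA, V_DS ≈ 14 V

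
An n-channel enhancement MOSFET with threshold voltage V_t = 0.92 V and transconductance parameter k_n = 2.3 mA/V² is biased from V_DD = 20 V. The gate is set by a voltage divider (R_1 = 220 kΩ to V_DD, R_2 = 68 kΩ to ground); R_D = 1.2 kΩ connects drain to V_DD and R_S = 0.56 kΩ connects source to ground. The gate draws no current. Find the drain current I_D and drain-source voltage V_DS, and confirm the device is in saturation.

I_D ≈ 3.6 mA, V_DS ≈ 14 V

V_G = V_DD·R_2/(R_1+R_2) = 20×68/288 = 4.72 V.
Assume saturation: I_D = (k_n/2)(V_GS − V_t)² with V_GS = V_G − I_D·R_S = 4.72 − 0.56·I_D.
Substituting gives 0.361·I_D² − 5.9·I_D + 16.6 = 0, with roots I_D = 3.62 or 12.7 mA.
The root I_D = 12.7 mA gives V_GS = -2.41 V ≤ V_t, so take I_D = 3.62 mA.
Then V_GS = 2.69 V and V_DS = V_DD − I_D(R_D+R_S) = 20 − 3.62×1.76 = 13.6 V.
Saturation requires V_DS ≥ V_GS − V_t = 1.77 V; 13.6 ≥ 1.77 ✓.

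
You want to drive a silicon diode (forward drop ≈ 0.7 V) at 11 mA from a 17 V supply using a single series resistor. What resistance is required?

R ≈ 1.5 kΩ

The resistor drops V_S − V_D = 17 − 0.7 = 16.3 V at 11 mA.
R = 16.3 V / 11 mA = 1.48 kΩ.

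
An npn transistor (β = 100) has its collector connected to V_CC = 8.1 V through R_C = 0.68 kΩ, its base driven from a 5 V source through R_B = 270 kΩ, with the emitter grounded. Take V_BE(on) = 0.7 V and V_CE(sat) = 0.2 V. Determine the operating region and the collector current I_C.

active; I_C ≈ 1.6 mA

Assume active. Base-emitter loop: I_B = (V_BB − V_BE)/R_B = (5 − 0.7)/270 = 0.0159 mA.
I_C = β·I_B = 100×0.0159 = 1.59 mA.
V_CE = V_CC − I_C·R_C = 8.1 − 1.59×0.68 = 7.02 V > V_CE(sat), so the active-region assumption holds.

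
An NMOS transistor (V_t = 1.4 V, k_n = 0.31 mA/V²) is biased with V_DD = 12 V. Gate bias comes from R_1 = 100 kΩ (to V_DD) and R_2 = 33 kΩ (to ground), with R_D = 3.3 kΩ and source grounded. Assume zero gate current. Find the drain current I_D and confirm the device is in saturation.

I_D ≈ 0.39 mA

V_G = V_DD·R_2/(R_1+R_2) = 12×33/133 = 2.98 V. With the source grounded, V_GS = V_G = 2.98 V.
Assume saturation: I_D = (k_n/2)(V_GS − V_t)² = (0.31/2)×(2.98 − 1.4)² = 0.155×1.58² = 0.386 mA.
V_DS = V_DD − I_D·R_D = 12 − 0.386×3.3 = 10.7 V.
Saturation requires V_DS ≥ V_GS − V_t = 1.58 V; 10.7 ≥ 1.58 ✓.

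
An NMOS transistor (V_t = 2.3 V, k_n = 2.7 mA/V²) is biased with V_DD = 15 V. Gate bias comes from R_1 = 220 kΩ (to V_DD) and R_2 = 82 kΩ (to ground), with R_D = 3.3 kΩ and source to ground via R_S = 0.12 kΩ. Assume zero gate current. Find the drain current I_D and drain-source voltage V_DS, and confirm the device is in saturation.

V_G = V_DD·R_2/(R_1+R_2) = 15×82/302 = 4.07 V.
Assume saturation: I_D = (k_n/2)(V_GS − V_t)² with V_GS = V_G − I_D·R_S = 4.07 − 0.12·I_D.
Substituting gives 0.0194·I_D² − 1.57·I_D + 4.24 = 0, with roots I_D = 2.79 or 78.2 mA.
The root I_D = 78.2 mA gives V_GS = -5.31 V ≤ V_t, so take I_D = 2.79 mA.
Then V_GS = 3.74 V and V_DS = V_DD − I_D(R_D+R_S) = 15 − 2.79×3.42 = 5.45 V.
Saturation requires V_DS ≥ V_GS − V_t = 1.44 V; 5.45 ≥ 1.44 ✓.

I_D ≈ 2.8 mA, V_DS ≈ 5.5 V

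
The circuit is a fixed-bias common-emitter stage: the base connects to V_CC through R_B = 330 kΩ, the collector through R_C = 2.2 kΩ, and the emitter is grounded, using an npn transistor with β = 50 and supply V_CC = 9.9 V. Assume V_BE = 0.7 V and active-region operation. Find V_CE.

Base loop: V_CC = I_B·R_B + V_BE, so I_B = (9.9 − 0.7)/330 kΩ = 0.0279 mA.
In the active region I_C = β·I_B = 50 × 0.0279 = 1.39 mA.
Collector loop: V_CE = V_CC − I_C·R_C = 9.9 − 1.39×2.2 = 6.83 V.
Since V_CE = 6.83 V > V_CE(sat) ≈ 0.2 V, the transistor is in the active region as assumed.

V_CE ≈ 6.8 V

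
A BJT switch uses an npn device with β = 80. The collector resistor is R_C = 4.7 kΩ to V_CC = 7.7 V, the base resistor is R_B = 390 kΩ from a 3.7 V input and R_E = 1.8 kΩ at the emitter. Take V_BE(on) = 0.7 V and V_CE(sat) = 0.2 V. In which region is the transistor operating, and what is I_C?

Assume active. Base-emitter loop: I_B = (V_BB − V_BE)/(R_B + (β+1)R_E) = (3.7 − 0.7)/(390 + 81×1.8) = 0.0056 mA.
I_C = β·I_B = 80×0.0056 = 0.448 mA.
V_CE = V_CC − I_C·R_C − I_E·R_E = 7.7 − 0.448×4.7 − 0.454×1.8 = 4.78 V > V_CE(sat), so the active-region assumption holds.

active; I_C ≈ 0.45 mA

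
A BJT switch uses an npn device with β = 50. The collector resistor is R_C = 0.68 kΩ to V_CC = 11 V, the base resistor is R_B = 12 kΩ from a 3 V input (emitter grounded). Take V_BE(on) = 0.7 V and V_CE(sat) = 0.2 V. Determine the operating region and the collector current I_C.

active; I_C ≈ 9.6 mA

Assume active. Base-emitter loop: I_B = (V_BB − V_BE)/R_B = (3 − 0.7)/12 = 0.192 mA.
I_C = β·I_B = 50×0.192 = 9.58 mA.
V_CE = V_CC − I_C·R_C = 11 − 9.58×0.68 = 4.48 V > V_CE(sat), so the active-region assumption holds.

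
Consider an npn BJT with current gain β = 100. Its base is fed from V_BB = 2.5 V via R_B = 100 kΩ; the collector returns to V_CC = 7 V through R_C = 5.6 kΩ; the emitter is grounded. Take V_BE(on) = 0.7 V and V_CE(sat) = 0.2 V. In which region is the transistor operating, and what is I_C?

saturation; I_C ≈ 1.2 mA

Assume active: I_B = (2.5 − 0.7)/100 = 0.018 mA, giving I_C = β·I_B = 1.8 mA.
But then V_CE = 7 − 1.8×5.6 = -3.08 V < V_CE(sat) = 0.2 V — impossible in the active region.
So the transistor is saturated. With V_CE = 0.2 V, I_C = (V_CC − 0.2)/R_C = 6.8/5.6 = 1.21 mA.
Check: β·I_B = 1.8 mA > I_C = 1.21 mA, confirming saturation.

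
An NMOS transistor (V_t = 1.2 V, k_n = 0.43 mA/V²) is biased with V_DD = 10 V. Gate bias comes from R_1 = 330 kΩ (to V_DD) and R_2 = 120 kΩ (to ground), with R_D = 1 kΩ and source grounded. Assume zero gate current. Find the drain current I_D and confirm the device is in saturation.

I_D ≈ 0.46 mA

V_G = V_DD·R_2/(R_1+R_2) = 10×120/450 = 2.67 V. With the source grounded, V_GS = V_G = 2.67 V.
Assume saturation: I_D = (k_n/2)(V_GS − V_t)² = (0.43/2)×(2.67 − 1.2)² = 0.215×1.47² = 0.462 mA.
V_DS = V_DD − I_D·R_D = 10 − 0.462×1 = 9.54 V.
Saturation requires V_DS ≥ V_GS − V_t = 1.47 V; 9.54 ≥ 1.47 ✓.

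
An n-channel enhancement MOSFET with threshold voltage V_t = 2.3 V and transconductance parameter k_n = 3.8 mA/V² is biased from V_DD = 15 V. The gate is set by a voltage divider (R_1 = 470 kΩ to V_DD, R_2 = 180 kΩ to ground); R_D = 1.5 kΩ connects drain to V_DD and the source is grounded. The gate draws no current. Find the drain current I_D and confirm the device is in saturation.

I_D ≈ 6.5 mA

V_G = V_DD·R_2/(R_1+R_2) = 15×180/650 = 4.15 V. With the source grounded, V_GS = V_G = 4.15 V.
Assume saturation: I_D = (k_n/2)(V_GS − V_t)² = (3.8/2)×(4.15 − 2.3)² = 1.9×1.85² = 6.53 mA.
V_DS = V_DD − I_D·R_D = 15 − 6.53×1.5 = 5.21 V.
Saturation requires V_DS ≥ V_GS − V_t = 1.85 V; 5.21 ≥ 1.85 ✓.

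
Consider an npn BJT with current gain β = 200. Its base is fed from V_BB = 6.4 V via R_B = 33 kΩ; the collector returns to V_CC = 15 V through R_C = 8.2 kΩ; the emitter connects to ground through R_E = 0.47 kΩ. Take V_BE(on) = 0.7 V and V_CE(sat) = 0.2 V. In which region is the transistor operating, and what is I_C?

Assume active: I_B = (6.4 − 0.7)/(33 + 201×0.47) = 0.0447 mA, I_C = β·I_B = 8.94 mA.
Then V_CE = 15 − 8.94×8.2 − 8.99×0.47 = -62.6 V < 0.2 V — the active assumption fails.
Re-solve with V_CE = 0.2 V. KCL at the emitter: V_E/R_E = (V_BB−0.7−V_E)/R_B + (V_CC−0.2−V_E)/R_C, giving V_E = 0.867 V.
I_C = (V_CC − 0.2 − V_E)/R_C = (14.8 − 0.867)/8.2 = 1.7 mA.
Check: I_B = (5.7 − 0.867)/33 = 0.146 mA, and β·I_B = 29.3 mA > I_C, confirming saturation.

saturation; I_C ≈ 1.7 mA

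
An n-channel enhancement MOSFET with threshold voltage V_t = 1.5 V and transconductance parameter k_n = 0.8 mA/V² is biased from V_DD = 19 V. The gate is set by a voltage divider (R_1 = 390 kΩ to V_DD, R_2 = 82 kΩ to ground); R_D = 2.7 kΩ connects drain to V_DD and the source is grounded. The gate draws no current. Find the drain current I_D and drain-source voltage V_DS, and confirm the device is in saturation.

I_D ≈ 1.3 mA, V_DS ≈ 15 V

V_G = V_DD·R_2/(R_1+R_2) = 19×82/472 = 3.3 V. With the source grounded, V_GS = V_G = 3.3 V.
Assume saturation: I_D = (k_n/2)(V_GS − V_t)² = (0.8/2)×(3.3 − 1.5)² = 0.4×1.8² = 1.3 mA.
V_DS = V_DD − I_D·R_D = 19 − 1.3×2.7 = 15.5 V.
Saturation requires V_DS ≥ V_GS − V_t = 1.8 V; 15.5 ≥ 1.8 ✓.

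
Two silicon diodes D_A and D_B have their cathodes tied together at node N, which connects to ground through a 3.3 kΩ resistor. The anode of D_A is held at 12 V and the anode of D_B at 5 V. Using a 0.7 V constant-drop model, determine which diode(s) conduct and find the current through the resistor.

Only D_A conducts; I_R ≈ 3.4 mA

Assume both conduct. Then node N would need to be at both 12−0.7 = 11.3 V and 5−0.7 = 4.3 V, which is impossible.
Assume only D_A conducts: V_N = 12 − 0.7 = 11.3 V, so I_R = 11.3/3.3 = 3.42 mA.
Check D_B: its anode-to-cathode voltage is 5 − 11.3 = -6.3 V < 0.7 V, so it is off. The assumption is consistent.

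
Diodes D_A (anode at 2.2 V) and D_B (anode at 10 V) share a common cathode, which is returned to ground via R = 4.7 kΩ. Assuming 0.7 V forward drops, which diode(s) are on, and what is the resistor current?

Assume both conduct. Then node N would need to be at both 2.2−0.7 = 1.5 V and 10−0.7 = 9.3 V, which is impossible.
Assume only D_B conducts: V_N = 10 − 0.7 = 9.3 V, so I_R = 9.3/4.7 = 1.98 mA.
Check D_A: its anode-to-cathode voltage is 2.2 − 9.3 = -7.1 V < 0.7 V, so it is off. The assumption is consistent.

Only D_B conducts; I_R ≈ 2 mA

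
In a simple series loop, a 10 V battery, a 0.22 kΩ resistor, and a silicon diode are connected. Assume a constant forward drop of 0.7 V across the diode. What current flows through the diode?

KVL around the loop: 10 = V_D + I·R = 0.7 + I × 0.22 kΩ.
So I = (10 − 0.7) / 0.22 kΩ = 9.3 / 0.22 = 42.3 mA.

I ≈ 42 mA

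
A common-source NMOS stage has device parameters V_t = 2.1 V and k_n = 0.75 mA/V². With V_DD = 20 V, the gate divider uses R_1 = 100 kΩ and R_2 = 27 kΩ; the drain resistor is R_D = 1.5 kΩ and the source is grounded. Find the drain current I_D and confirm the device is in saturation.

I_D ≈ 1.7 mA

V_G = V_DD·R_2/(R_1+R_2) = 20×27/127 = 4.25 V. With the source grounded, V_GS = V_G = 4.25 V.
Assume saturation: I_D = (k_n/2)(V_GS − V_t)² = (0.75/2)×(4.25 − 2.1)² = 0.375×2.15² = 1.74 mA.
V_DS = V_DD − I_D·R_D = 20 − 1.74×1.5 = 17.4 V.
Saturation requires V_DS ≥ V_GS − V_t = 2.15 V; 17.4 ≥ 2.15 ✓.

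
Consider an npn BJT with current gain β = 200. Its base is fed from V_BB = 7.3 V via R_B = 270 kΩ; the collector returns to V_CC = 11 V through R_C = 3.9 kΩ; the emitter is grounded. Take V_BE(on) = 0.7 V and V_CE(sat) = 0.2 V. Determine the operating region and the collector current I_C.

Assume active: I_B = (7.3 − 0.7)/270 = 0.0244 mA, giving I_C = β·I_B = 4.89 mA.
But then V_CE = 11 − 4.89×3.9 = -8.07 V < V_CE(sat) = 0.2 V — impossible in the active region.
So the transistor is saturated. With V_CE = 0.2 V, I_C = (V_CC − 0.2)/R_C = 10.8/3.9 = 2.77 mA.
Check: β·I_B = 4.89 mA > I_C = 2.77 mA, confirming saturation.

saturation; I_C ≈ 2.8 mA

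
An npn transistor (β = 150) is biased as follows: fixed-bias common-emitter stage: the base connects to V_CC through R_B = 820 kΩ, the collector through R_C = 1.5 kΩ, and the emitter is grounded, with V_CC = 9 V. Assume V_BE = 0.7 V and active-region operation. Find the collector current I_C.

Base loop: V_CC = I_B·R_B + V_BE, so I_B = (9 − 0.7)/820 kΩ = 0.0101 mA.
In the active region I_C = β·I_B = 150 × 0.0101 = 1.52 mA.
Collector loop: V_CE = V_CC − I_C·R_C = 9 − 1.52×1.5 = 6.72 V.
Since V_CE = 6.72 V > V_CE(sat) ≈ 0.2 V, the transistor is in the active region as assumed.

I_C ≈ 1.5 mA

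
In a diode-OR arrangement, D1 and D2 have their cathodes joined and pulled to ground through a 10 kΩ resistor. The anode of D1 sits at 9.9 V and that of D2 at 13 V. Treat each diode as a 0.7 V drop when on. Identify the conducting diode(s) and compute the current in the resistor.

Assume both conduct. Then node N would need to be at both 9.9−0.7 = 9.2 V and 13−0.7 = 12.3 V, which is impossible.
Assume only D2 conducts: V_N = 13 − 0.7 = 12.3 V, so I_R = 12.3/10 = 1.23 mA.
Check D1: its anode-to-cathode voltage is 9.9 − 12.3 = -2.4 V < 0.7 V, so it is off. The assumption is consistent.

Only D2 conducts; I_R ≈ 1.2 mA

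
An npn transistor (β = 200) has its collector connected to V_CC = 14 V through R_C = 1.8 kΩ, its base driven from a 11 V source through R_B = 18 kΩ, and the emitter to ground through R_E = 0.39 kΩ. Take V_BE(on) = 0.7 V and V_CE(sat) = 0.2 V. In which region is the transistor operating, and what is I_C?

Assume active: I_B = (11 − 0.7)/(18 + 201×0.39) = 0.107 mA, I_C = β·I_B = 21.4 mA.
Then V_CE = 14 − 21.4×1.8 − 21.5×0.39 = -32.8 V < 0.2 V — the active assumption fails.
Re-solve with V_CE = 0.2 V. KCL at the emitter: V_E/R_E = (V_BB−0.7−V_E)/R_B + (V_CC−0.2−V_E)/R_C, giving V_E = 2.59 V.
I_C = (V_CC − 0.2 − V_E)/R_C = (13.8 − 2.59)/1.8 = 6.23 mA.
Check: I_B = (10.3 − 2.59)/18 = 0.428 mA, and β·I_B = 85.6 mA > I_C, confirming saturation.

saturation; I_C ≈ 6.2 mA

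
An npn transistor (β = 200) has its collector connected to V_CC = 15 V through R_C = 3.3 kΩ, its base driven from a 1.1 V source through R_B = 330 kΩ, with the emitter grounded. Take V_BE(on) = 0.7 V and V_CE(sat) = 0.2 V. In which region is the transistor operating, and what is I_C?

Assume active. Base-emitter loop: I_B = (V_BB − V_BE)/R_B = (1.1 − 0.7)/330 = 0.00121 mA.
I_C = β·I_B = 200×0.00121 = 0.242 mA.
V_CE = V_CC − I_C·R_C = 15 − 0.242×3.3 = 14.2 V > V_CE(sat), so the active-region assumption holds.

active; I_C ≈ 0.24 mA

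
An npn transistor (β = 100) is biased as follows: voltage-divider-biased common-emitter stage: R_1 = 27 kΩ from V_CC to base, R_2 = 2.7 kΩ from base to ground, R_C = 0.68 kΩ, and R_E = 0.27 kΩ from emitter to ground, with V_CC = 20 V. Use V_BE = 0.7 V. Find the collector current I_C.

I_C ≈ 3.8 mA

Thevenize the base divider: V_Th = V_CC·R_2/(R_1+R_2) = 20×2.7/29.7 = 1.82 V, R_Th = R_1‖R_2 = 2.45 kΩ.
Base-emitter loop: V_Th = I_B·R_Th + V_BE + (β+1)I_B·R_E, so I_B = (1.82 − 0.7) / (2.45 + 101×0.27) = 0.0376 mA.
I_C = β·I_B = 100×0.0376 = 3.76 mA, and I_E = (β+1)I_B = 3.8 mA.
V_CE = V_CC − I_C·R_C − I_E·R_E = 20 − 3.76×0.68 − 3.8×0.27 = 16.4 V.
V_CE = 16.4 V > 0.2 V confirms active-region operation.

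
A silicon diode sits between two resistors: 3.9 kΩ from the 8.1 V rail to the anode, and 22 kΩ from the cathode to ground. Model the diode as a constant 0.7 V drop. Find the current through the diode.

I ≈ 0.29 mA

The two resistors are in series with the diode, so KVL gives 8.1 = I·3.9 + 0.7 + I·22.
I = (8.1 − 0.7) / (3.9 + 22) kΩ = 7.4 / 25.9 = 0.286 mA.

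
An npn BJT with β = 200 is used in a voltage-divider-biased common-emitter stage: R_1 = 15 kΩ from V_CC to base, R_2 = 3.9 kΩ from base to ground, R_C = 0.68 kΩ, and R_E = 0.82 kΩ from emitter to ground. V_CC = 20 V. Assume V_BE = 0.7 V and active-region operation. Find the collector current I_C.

Thevenize the base divider: V_Th = V_CC·R_2/(R_1+R_2) = 20×3.9/18.9 = 4.13 V, R_Th = R_1‖R_2 = 3.1 kΩ.
Base-emitter loop: V_Th = I_B·R_Th + V_BE + (β+1)I_B·R_E, so I_B = (4.13 − 0.7) / (3.1 + 201×0.82) = 0.0204 mA.
I_C = β·I_B = 200×0.0204 = 4.08 mA, and I_E = (β+1)I_B = 4.1 mA.
V_CE = V_CC − I_C·R_C − I_E·R_E = 20 − 4.08×0.68 − 4.1×0.82 = 13.9 V.
V_CE = 13.9 V > 0.2 V confirms active-region operation.

I_C ≈ 4.1 mA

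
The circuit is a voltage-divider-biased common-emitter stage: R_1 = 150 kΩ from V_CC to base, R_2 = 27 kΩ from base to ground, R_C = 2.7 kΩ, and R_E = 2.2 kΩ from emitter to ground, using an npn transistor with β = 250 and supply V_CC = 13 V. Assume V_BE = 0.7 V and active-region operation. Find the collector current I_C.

Thevenize the base divider: V_Th = V_CC·R_2/(R_1+R_2) = 13×27/177 = 1.98 V, R_Th = R_1‖R_2 = 22.9 kΩ.
Base-emitter loop: V_Th = I_B·R_Th + V_BE + (β+1)I_B·R_E, so I_B = (1.98 − 0.7) / (22.9 + 251×2.2) = 0.00223 mA.
I_C = β·I_B = 250×0.00223 = 0.558 mA, and I_E = (β+1)I_B = 0.56 mA.
V_CE = V_CC − I_C·R_C − I_E·R_E = 13 − 0.558×2.7 − 0.56×2.2 = 10.3 V.
V_CE = 10.3 V > 0.2 V confirms active-region operation.

I_C ≈ 0.56 mA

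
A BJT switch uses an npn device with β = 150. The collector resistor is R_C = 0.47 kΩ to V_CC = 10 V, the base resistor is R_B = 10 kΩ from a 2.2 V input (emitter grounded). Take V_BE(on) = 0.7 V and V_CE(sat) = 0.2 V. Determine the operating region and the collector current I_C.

saturation; I_C ≈ 21 mA

Assume active: I_B = (2.2 − 0.7)/10 = 0.15 mA, giving I_C = β·I_B = 22.5 mA.
But then V_CE = 10 − 22.5×0.47 = -0.575 V < V_CE(sat) = 0.2 V — impossible in the active region.
So the transistor is saturated. With V_CE = 0.2 V, I_C = (V_CC − 0.2)/R_C = 9.8/0.47 = 20.9 mA.
Check: β·I_B = 22.5 mA > I_C = 20.9 mA, confirming saturation.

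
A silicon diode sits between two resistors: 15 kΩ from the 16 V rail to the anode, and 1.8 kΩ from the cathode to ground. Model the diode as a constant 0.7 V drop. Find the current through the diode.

The two resistors are in series with the diode, so KVL gives 16 = I·15 + 0.7 + I·1.8.
I = (16 − 0.7) / (15 + 1.8) kΩ = 15.3 / 16.8 = 0.911 mA.

I ≈ 0.91 mA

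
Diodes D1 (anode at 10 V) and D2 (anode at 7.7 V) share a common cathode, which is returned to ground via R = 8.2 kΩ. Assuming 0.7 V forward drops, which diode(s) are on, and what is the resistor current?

Assume both conduct. Then node N would need to be at both 10−0.7 = 9.3 V and 7.7−0.7 = 7 V, which is impossible.
Assume only D1 conducts: V_N = 10 − 0.7 = 9.3 V, so I_R = 9.3/8.2 = 1.13 mA.
Check D2: its anode-to-cathode voltage is 7.7 − 9.3 = -1.6 V < 0.7 V, so it is off. The assumption is consistent.

Only D1 conducts; I_R ≈ 1.1 mA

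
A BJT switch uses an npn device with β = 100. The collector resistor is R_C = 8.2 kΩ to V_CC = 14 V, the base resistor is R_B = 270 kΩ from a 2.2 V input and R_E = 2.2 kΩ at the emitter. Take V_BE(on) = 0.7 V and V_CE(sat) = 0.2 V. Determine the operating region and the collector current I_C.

active; I_C ≈ 0.3 mA

Assume active. Base-emitter loop: I_B = (V_BB − V_BE)/(R_B + (β+1)R_E) = (2.2 − 0.7)/(270 + 101×2.2) = 0.00305 mA.
I_C = β·I_B = 100×0.00305 = 0.305 mA.
V_CE = V_CC − I_C·R_C − I_E·R_E = 14 − 0.305×8.2 − 0.308×2.2 = 10.8 V > V_CE(sat), so the active-region assumption holds.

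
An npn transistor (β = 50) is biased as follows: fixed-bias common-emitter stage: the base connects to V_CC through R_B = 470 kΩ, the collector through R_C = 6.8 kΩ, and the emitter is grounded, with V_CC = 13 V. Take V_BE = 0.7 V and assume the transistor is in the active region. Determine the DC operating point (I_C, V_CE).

I_C ≈ 1.3 mA, V_CE ≈ 4.1 V

Base loop: V_CC = I_B·R_B + V_BE, so I_B = (13 − 0.7)/470 kΩ = 0.0262 mA.
In the active region I_C = β·I_B = 50 × 0.0262 = 1.31 mA.
Collector loop: V_CE = V_CC − I_C·R_C = 13 − 1.31×6.8 = 4.1 V.
Since V_CE = 4.1 V > V_CE(sat) ≈ 0.2 V, the transistor is in the active region as assumed.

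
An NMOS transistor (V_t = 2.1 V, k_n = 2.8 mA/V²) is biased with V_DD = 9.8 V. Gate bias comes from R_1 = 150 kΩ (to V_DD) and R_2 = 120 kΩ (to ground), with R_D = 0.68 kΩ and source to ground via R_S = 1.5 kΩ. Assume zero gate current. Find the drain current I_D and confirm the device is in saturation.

I_D ≈ 0.95 mA

V_G = V_DD·R_2/(R_1+R_2) = 9.8×120/270 = 4.36 V.
Assume saturation: I_D = (k_n/2)(V_GS − V_t)² with V_GS = V_G − I_D·R_S = 4.36 − 1.5·I_D.
Substituting gives 3.15·I_D² − 10.5·I_D + 7.12 = 0, with roots I_D = 0.954 or 2.37 mA.
The root I_D = 2.37 mA gives V_GS = 0.799 V ≤ V_t, so take I_D = 0.954 mA.
Then V_GS = 2.93 V and V_DS = V_DD − I_D(R_D+R_S) = 9.8 − 0.954×2.18 = 7.72 V.
Saturation requires V_DS ≥ V_GS − V_t = 0.825 V; 7.72 ≥ 0.825 ✓.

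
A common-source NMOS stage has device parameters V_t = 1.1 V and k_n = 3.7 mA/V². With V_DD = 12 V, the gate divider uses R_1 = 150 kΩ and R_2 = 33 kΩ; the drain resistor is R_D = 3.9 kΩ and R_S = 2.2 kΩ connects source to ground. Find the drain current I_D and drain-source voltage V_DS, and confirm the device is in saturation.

I_D ≈ 0.3 mA, V_DS ≈ 10 V

V_G = V_DD·R_2/(R_1+R_2) = 12×33/183 = 2.16 V.
Assume saturation: I_D = (k_n/2)(V_GS − V_t)² with V_GS = V_G − I_D·R_S = 2.16 − 2.2·I_D.
Substituting gives 8.95·I_D² − 9.66·I_D + 2.09 = 0, with roots I_D = 0.3 or 0.778 mA.
The root I_D = 0.778 mA gives V_GS = 0.451 V ≤ V_t, so take I_D = 0.3 mA.
Then V_GS = 1.5 V and V_DS = V_DD − I_D(R_D+R_S) = 12 − 0.3×6.1 = 10.2 V.
Saturation requires V_DS ≥ V_GS − V_t = 0.403 V; 10.2 ≥ 0.403 ✓.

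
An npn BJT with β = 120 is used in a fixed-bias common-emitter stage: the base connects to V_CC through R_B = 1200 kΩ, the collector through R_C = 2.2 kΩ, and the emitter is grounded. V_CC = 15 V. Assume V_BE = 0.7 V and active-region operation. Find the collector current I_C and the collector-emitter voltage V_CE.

I_C ≈ 1.4 mA, V_CE ≈ 12 V

Base loop: V_CC = I_B·R_B + V_BE, so I_B = (15 − 0.7)/1200 kΩ = 0.0119 mA.
In the active region I_C = β·I_B = 120 × 0.0119 = 1.43 mA.
Collector loop: V_CE = V_CC − I_C·R_C = 15 − 1.43×2.2 = 11.9 V.
Since V_CE = 11.9 V > V_CE(sat) ≈ 0.2 V, the transistor is in the active region as assumed.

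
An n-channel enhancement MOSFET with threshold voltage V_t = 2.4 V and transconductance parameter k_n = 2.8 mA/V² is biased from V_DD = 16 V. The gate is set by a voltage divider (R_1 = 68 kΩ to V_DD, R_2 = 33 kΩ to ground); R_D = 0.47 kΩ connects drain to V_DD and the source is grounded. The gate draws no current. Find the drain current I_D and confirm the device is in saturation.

V_G = V_DD·R_2/(R_1+R_2) = 16×33/101 = 5.23 V. With the source grounded, V_GS = V_G = 5.23 V.
Assume saturation: I_D = (k_n/2)(V_GS − V_t)² = (2.8/2)×(5.23 − 2.4)² = 1.4×2.83² = 11.2 mA.
V_DS = V_DD − I_D·R_D = 16 − 11.2×0.47 = 10.7 V.
Saturation requires V_DS ≥ V_GS − V_t = 2.83 V; 10.7 ≥ 2.83 ✓.

I_D ≈ 11 mA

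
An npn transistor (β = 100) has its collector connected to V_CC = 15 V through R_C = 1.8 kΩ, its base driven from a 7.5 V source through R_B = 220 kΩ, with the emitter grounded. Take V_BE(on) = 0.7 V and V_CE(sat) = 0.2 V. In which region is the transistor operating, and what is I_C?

active; I_C ≈ 3.1 mA

Assume active. Base-emitter loop: I_B = (V_BB − V_BE)/R_B = (7.5 − 0.7)/220 = 0.0309 mA.
I_C = β·I_B = 100×0.0309 = 3.09 mA.
V_CE = V_CC − I_C·R_C = 15 − 3.09×1.8 = 9.44 V > V_CE(sat), so the active-region assumption holds.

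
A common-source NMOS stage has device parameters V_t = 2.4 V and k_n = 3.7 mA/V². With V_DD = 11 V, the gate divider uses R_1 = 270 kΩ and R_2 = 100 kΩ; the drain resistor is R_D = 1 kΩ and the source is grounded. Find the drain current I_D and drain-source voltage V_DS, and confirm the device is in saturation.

I_D ≈ 0.61 mA, V_DS ≈ 10 V

V_G = V_DD·R_2/(R_1+R_2) = 11×100/370 = 2.97 V. With the source grounded, V_GS = V_G = 2.97 V.
Assume saturation: I_D = (k_n/2)(V_GS − V_t)² = (3.7/2)×(2.97 − 2.4)² = 1.85×0.573² = 0.607 mA.
V_DS = V_DD − I_D·R_D = 11 − 0.607×1 = 10.4 V.
Saturation requires V_DS ≥ V_GS − V_t = 0.573 V; 10.4 ≥ 0.573 ✓.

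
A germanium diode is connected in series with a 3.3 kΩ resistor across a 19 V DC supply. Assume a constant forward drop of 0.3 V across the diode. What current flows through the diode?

I ≈ 5.7 mA

KVL around the loop: 19 = V_D + I·R = 0.3 + I × 3.3 kΩ.
So I = (19 − 0.3) / 3.3 kΩ = 18.7 / 3.3 = 5.67 mA.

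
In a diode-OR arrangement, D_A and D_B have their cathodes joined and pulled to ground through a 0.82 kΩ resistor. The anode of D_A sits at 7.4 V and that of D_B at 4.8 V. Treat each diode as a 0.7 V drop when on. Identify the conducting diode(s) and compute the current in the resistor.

Only D_A conducts; I_R ≈ 8.2 mA

Assume both conduct. Then node N would need to be at both 7.4−0.7 = 6.7 V and 4.8−0.7 = 4.1 V, which is impossible.
Assume only D_A conducts: V_N = 7.4 − 0.7 = 6.7 V, so I_R = 6.7/0.82 = 8.17 mA.
Check D_B: its anode-to-cathode voltage is 4.8 − 6.7 = -1.9 V < 0.7 V, so it is off. The assumption is consistent.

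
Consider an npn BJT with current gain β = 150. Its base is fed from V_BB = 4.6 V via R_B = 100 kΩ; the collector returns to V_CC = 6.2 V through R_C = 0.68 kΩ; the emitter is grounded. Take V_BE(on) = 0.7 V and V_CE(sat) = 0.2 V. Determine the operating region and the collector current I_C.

active; I_C ≈ 5.8 mA

Assume active. Base-emitter loop: I_B = (V_BB − V_BE)/R_B = (4.6 − 0.7)/100 = 0.039 mA.
I_C = β·I_B = 150×0.039 = 5.85 mA.
V_CE = V_CC − I_C·R_C = 6.2 − 5.85×0.68 = 2.22 V > V_CE(sat), so the active-region assumption holds.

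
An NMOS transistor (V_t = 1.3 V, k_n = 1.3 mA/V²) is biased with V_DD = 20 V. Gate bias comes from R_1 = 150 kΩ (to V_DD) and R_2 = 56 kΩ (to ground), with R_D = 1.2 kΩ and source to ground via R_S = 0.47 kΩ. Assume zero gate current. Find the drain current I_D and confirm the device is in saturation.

I_D ≈ 3.7 mA

V_G = V_DD·R_2/(R_1+R_2) = 20×56/206 = 5.44 V.
Assume saturation: I_D = (k_n/2)(V_GS − V_t)² with V_GS = V_G − I_D·R_S = 5.44 − 0.47·I_D.
Substituting gives 0.144·I_D² − 3.53·I_D + 11.1 = 0, with roots I_D = 3.72 or 20.9 mA.
The root I_D = 20.9 mA gives V_GS = -4.36 V ≤ V_t, so take I_D = 3.72 mA.
Then V_GS = 3.69 V and V_DS = V_DD − I_D(R_D+R_S) = 20 − 3.72×1.67 = 13.8 V.
Saturation requires V_DS ≥ V_GS − V_t = 2.39 V; 13.8 ≥ 2.39 ✓.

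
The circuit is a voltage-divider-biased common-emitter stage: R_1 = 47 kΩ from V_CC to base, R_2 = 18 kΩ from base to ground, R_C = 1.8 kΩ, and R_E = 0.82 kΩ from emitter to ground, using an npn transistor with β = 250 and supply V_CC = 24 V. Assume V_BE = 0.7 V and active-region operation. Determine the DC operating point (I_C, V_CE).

I_C ≈ 6.8 mA, V_CE ≈ 6.2 V

Thevenize the base divider: V_Th = V_CC·R_2/(R_1+R_2) = 24×18/65 = 6.65 V, R_Th = R_1‖R_2 = 13 kΩ.
Base-emitter loop: V_Th = I_B·R_Th + V_BE + (β+1)I_B·R_E, so I_B = (6.65 − 0.7) / (13 + 251×0.82) = 0.0272 mA.
I_C = β·I_B = 250×0.0272 = 6.79 mA, and I_E = (β+1)I_B = 6.82 mA.
V_CE = V_CC − I_C·R_C − I_E·R_E = 24 − 6.79×1.8 − 6.82×0.82 = 6.18 V.
V_CE = 6.18 V > 0.2 V confirms active-region operation.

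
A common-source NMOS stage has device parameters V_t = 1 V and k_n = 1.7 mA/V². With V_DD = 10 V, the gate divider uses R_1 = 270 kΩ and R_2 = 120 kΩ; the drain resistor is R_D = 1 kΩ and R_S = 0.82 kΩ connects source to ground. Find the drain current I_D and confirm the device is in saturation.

V_G = V_DD·R_2/(R_1+R_2) = 10×120/390 = 3.08 V.
Assume saturation: I_D = (k_n/2)(V_GS − V_t)² with V_GS = V_G − I_D·R_S = 3.08 − 0.82·I_D.
Substituting gives 0.572·I_D² − 3.9·I_D + 3.67 = 0, with roots I_D = 1.13 or 5.69 mA.
The root I_D = 5.69 mA gives V_GS = -1.59 V ≤ V_t, so take I_D = 1.13 mA.
Then V_GS = 2.15 V and V_DS = V_DD − I_D(R_D+R_S) = 10 − 1.13×1.82 = 7.95 V.
Saturation requires V_DS ≥ V_GS − V_t = 1.15 V; 7.95 ≥ 1.15 ✓.

I_D ≈ 1.1 mA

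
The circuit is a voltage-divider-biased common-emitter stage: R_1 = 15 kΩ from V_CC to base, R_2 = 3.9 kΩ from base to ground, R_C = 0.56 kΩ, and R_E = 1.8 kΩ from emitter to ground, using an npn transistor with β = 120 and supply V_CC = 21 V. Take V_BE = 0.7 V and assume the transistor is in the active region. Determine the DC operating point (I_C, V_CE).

I_C ≈ 2 mA, V_CE ≈ 16 V

Thevenize the base divider: V_Th = V_CC·R_2/(R_1+R_2) = 21×3.9/18.9 = 4.33 V, R_Th = R_1‖R_2 = 3.1 kΩ.
Base-emitter loop: V_Th = I_B·R_Th + V_BE + (β+1)I_B·R_E, so I_B = (4.33 − 0.7) / (3.1 + 121×1.8) = 0.0164 mA.
I_C = β·I_B = 120×0.0164 = 1.97 mA, and I_E = (β+1)I_B = 1.99 mA.
V_CE = V_CC − I_C·R_C − I_E·R_E = 21 − 1.97×0.56 − 1.99×1.8 = 16.3 V.
V_CE = 16.3 V > 0.2 V confirms active-region operation.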